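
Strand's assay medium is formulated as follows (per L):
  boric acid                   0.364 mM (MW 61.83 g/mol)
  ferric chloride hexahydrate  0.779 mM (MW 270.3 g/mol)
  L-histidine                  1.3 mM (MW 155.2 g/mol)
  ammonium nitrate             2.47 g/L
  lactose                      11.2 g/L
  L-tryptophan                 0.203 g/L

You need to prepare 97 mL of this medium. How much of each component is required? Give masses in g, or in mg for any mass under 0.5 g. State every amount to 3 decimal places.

Working volume: 97 mL = 0.097 L.
boric acid: 0.364 mmol/L × 61.83 mg/mmol × 0.097 L = 2.183 mg
ferric chloride hexahydrate: 0.779 mmol/L × 270.3 mg/mmol × 0.097 L = 20.425 mg
L-histidine: 1.3 mmol/L × 155.2 mg/mmol × 0.097 L = 19.571 mg
ammonium nitrate: 2.47 g/L × 0.097 L = 0.23959 g = 239.590 mg
lactose: 11.2 g/L × 0.097 L = 1.086 g
L-tryptophan: 0.203 g/L × 0.097 L = 0.019691 g = 19.691 mg

boric acid 2.183 mg; ferric chloride hexahydrate 20.425 mg; L-histidine 19.571 mg; ammonium nitrate 239.590 mg; lactose 1.086 g; L-tryptophan 19.691 mg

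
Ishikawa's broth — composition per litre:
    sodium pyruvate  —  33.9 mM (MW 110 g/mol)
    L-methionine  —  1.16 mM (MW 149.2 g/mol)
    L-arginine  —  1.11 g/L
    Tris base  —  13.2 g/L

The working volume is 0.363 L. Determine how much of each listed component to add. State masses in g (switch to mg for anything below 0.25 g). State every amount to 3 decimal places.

Scale factor relative to 1 L: 0.363.
sodium pyruvate: 33.9 mmol/L × 110 g/mol × 0.363 L ÷ 1000 = 1.354 g
L-methionine: 1.16 mmol/L × 149.2 mg/mmol × 0.363 L = 62.825 mg
L-arginine: 1.11 g/L × 0.363 L = 0.403 g
Tris base: 13.2 g/L × 0.363 L = 4.792 g

sodium pyruvate 1.354 g; L-methionine 62.825 mg; L-arginine 0.403 g; Tris base 4.792 g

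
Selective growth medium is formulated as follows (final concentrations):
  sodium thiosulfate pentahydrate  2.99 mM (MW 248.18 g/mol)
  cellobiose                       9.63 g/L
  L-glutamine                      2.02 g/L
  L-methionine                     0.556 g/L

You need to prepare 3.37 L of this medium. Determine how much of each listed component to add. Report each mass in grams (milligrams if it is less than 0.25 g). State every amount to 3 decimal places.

sodium thiosulfate pentahydrate 2.501 g; cellobiose 32.453 g; L-glutamine 6.807 g; L-methionine 1.874 g

Scale factor relative to 1 L: 3.37.
sodium thiosulfate pentahydrate: 2.99 mmol/L × 248.18 g/mol × 3.37 L ÷ 1000 = 2.501 g
cellobiose: 9.63 g/L × 3.37 L = 32.453 g
L-glutamine: 2.02 g/L × 3.37 L = 6.807 g
L-methionine: 0.556 g/L × 3.37 L = 1.874 g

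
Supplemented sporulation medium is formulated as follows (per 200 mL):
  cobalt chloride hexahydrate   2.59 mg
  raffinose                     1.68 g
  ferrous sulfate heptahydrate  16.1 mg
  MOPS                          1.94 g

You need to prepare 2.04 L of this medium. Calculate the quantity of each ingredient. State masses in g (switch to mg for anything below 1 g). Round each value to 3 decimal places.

Ratio of target to recipe volume: 2040 / 200 = 10.2.
cobalt chloride hexahydrate: 2.59 mg × (2040 mL / 200 mL) = 26.418 mg
raffinose: 1.68 g × (2040 mL / 200 mL) = 17.136 g
ferrous sulfate heptahydrate: 16.1 mg × (2040 mL / 200 mL) = 164.220 mg
MOPS: 1.94 g × (2040 mL / 200 mL) = 19.788 g

cobalt chloride hexahydrate 26.418 mg; raffinose 17.136 g; ferrous sulfate heptahydrate 164.220 mg; MOPS 19.788 g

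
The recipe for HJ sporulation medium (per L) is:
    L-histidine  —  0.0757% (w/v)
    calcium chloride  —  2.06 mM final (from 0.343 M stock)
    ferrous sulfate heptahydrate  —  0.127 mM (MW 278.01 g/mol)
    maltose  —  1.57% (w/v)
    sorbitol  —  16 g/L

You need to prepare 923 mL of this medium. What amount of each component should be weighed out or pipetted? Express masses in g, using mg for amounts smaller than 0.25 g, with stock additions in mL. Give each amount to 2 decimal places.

Scale factor relative to 1 L: 0.923.
L-histidine: 0.0757% w/v = 0.757 g/L → 0.757 × 0.923 L = 0.70 g
calcium chloride: dilute stock: 2.06 mM × 923 mL ÷ 343 mM = 5.54 mL
ferrous sulfate heptahydrate: 0.127 mmol/L × 278.01 mg/mmol × 0.923 L = 32.59 mg
maltose: 1.57 g per 100 mL × 923 mL ÷ 100 = 14.49 g
sorbitol: 16 g/L × 0.923 L = 14.77 g

L-histidine 0.70 g; calcium chloride 5.54 mL; ferrous sulfate heptahydrate 32.59 mg; maltose 14.49 g; sorbitol 14.77 g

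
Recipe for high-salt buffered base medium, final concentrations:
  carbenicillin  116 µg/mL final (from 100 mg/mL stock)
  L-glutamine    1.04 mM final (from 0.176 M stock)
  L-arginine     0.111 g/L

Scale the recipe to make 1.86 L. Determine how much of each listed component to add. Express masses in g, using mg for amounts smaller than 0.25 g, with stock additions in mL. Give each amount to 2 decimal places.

carbenicillin 2.16 mL; L-glutamine 10.99 mL; L-arginine 206.46 mg

Working volume: 1.86 L.
carbenicillin: dilute stock: 116 µg/mL × 1860 mL ÷ 100000 µg/mL = 2.16 mL
L-glutamine: dilute stock: 1.04 mM × 1860 mL ÷ 176 mM = 10.99 mL
L-arginine: 0.111 g/L × 1.86 L = 0.20646 g = 206.46 mg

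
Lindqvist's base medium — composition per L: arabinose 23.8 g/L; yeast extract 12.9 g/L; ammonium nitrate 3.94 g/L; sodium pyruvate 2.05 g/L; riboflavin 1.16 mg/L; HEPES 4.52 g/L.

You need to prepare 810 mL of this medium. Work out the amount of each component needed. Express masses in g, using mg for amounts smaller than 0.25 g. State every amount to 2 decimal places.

Target volume = 810 mL = 0.81 L.
arabinose: 23.8 g/L × 0.81 L = 19.28 g
yeast extract: 12.9 g/L × 0.81 L = 10.45 g
ammonium nitrate: 3.94 g/L × 0.81 L = 3.19 g
sodium pyruvate: 2.05 g/L × 0.81 L = 1.66 g
riboflavin: 1.16 mg/L × 0.81 L = 0.94 mg
HEPES: 4.52 g/L × 0.81 L = 3.66 g

arabinose 19.28 g; yeast extract 10.45 g; ammonium nitrate 3.19 g; sodium pyruvate 1.66 g; riboflavin 0.94 mg; HEPES 3.66 g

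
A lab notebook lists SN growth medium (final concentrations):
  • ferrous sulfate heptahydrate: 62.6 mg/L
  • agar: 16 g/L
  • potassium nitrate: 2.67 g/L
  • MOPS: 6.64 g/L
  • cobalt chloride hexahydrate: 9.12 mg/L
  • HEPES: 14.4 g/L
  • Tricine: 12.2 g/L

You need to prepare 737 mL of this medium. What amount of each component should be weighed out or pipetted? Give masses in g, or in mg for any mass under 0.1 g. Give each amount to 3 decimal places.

Working volume: 737 mL = 0.737 L.
ferrous sulfate heptahydrate: 62.6 mg/L × 0.737 L = 46.136 mg
agar: 16 g/L × 0.737 L = 11.792 g
potassium nitrate: 2.67 g/L × 0.737 L = 1.968 g
MOPS: 6.64 g/L × 0.737 L = 4.894 g
cobalt chloride hexahydrate: 9.12 mg/L × 0.737 L = 6.721 mg
HEPES: 14.4 g/L × 0.737 L = 10.613 g
Tricine: 12.2 g/L × 0.737 L = 8.991 g

ferrous sulfate heptahydrate 46.136 mg; agar 11.792 g; potassium nitrate 1.968 g; MOPS 4.894 g; cobalt chloride hexahydrate 6.721 mg; HEPES 10.613 g; Tricine 8.991 g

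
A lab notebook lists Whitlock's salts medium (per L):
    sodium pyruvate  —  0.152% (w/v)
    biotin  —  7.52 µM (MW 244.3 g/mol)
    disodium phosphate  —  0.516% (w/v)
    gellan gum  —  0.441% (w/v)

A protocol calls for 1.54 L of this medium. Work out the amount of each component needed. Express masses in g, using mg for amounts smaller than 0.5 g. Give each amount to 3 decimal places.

Working volume: 1.54 L.
sodium pyruvate: 0.152% w/v = 1.52 g/L → 1.52 × 1.54 L = 2.341 g
biotin: 7.52 µmol/L × 244.3 g/mol × 1.54 L ÷ 1000 = 2.829 mg
disodium phosphate: 0.516% w/v = 5.16 g/L → 5.16 × 1.54 L = 7.946 g
gellan gum: 0.441 g per 100 mL × 1540 mL ÷ 100 = 6.791 g

sodium pyruvate 2.341 g; biotin 2.829 mg; disodium phosphate 7.946 g; gellan gum 6.791 g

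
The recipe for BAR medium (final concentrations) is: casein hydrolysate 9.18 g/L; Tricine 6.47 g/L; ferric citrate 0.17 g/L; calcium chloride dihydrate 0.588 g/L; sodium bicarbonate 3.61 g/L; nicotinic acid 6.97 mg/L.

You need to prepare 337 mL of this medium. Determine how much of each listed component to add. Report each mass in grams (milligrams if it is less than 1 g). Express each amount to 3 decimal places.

casein hydrolysate 3.094 g; Tricine 2.180 g; ferric citrate 57.290 mg; calcium chloride dihydrate 198.156 mg; sodium bicarbonate 1.217 g; nicotinic acid 2.349 mg

Working volume: 337 mL = 0.337 L.
casein hydrolysate: 9.18 g/L × 0.337 L = 3.094 g
Tricine: 6.47 g/L × 0.337 L = 2.180 g
ferric citrate: 0.17 g/L × 0.337 L = 0.05729 g = 57.290 mg
calcium chloride dihydrate: 0.588 g/L × 0.337 L = 0.198156 g = 198.156 mg
sodium bicarbonate: 3.61 g/L × 0.337 L = 1.217 g
nicotinic acid: 6.97 mg/L × 0.337 L = 2.349 mg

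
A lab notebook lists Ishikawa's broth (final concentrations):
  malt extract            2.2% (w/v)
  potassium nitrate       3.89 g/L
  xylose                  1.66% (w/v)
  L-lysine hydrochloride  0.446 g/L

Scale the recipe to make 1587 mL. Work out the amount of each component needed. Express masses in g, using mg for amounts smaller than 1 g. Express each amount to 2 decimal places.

Working volume: 1587 mL = 1.587 L.
malt extract: 2.2 g per 100 mL × 1587 mL ÷ 100 = 34.91 g
potassium nitrate: 3.89 g/L × 1.587 L = 6.17 g
xylose: 1.66% w/v = 16.6 g/L → 16.6 × 1.587 L = 26.34 g
L-lysine hydrochloride: 0.446 g/L × 1.587 L = 0.707802 g = 707.80 mg

malt extract 34.91 g; potassium nitrate 6.17 g; xylose 26.34 g; L-lysine hydrochloride 707.80 mg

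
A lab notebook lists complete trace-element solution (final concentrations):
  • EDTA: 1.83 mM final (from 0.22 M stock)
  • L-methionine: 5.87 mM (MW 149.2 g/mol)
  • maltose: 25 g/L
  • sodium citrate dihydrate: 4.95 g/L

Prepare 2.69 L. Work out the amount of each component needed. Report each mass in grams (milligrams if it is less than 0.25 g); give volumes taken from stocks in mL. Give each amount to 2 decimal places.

Scale factor relative to 1 L: 2.69.
EDTA: dilute stock: 1.83 mM × 2690 mL ÷ 220 mM = 22.38 mL
L-methionine: 5.87 mmol/L × 149.2 g/mol × 2.69 L ÷ 1000 = 2.36 g
maltose: 25 g/L × 2.69 L = 67.25 g
sodium citrate dihydrate: 4.95 g/L × 2.69 L = 13.32 g

EDTA 22.38 mL; L-methionine 2.36 g; maltose 67.25 g; sodium citrate dihydrate 13.32 g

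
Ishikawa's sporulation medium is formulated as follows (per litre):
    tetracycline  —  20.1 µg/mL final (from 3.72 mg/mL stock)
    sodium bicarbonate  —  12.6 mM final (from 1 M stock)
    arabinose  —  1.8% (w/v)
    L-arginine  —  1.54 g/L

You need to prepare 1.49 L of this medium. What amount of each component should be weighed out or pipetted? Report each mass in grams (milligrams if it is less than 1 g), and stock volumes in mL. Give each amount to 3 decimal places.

Working volume: 1.49 L.
tetracycline: dilute stock: 20.1 µg/mL × 1490 mL ÷ 3720 µg/mL = 8.051 mL
sodium bicarbonate: C1V1 = C2V2 → 12.6 mM × 1490 mL ÷ 1000 mM = 18.774 mL
arabinose: 1.8% w/v = 18 g/L → 18 × 1.49 L = 26.820 g
L-arginine: 1.54 g/L × 1.49 L = 2.295 g

tetracycline 8.051 mL; sodium bicarbonate 18.774 mL; arabinose 26.820 g; L-arginine 2.295 g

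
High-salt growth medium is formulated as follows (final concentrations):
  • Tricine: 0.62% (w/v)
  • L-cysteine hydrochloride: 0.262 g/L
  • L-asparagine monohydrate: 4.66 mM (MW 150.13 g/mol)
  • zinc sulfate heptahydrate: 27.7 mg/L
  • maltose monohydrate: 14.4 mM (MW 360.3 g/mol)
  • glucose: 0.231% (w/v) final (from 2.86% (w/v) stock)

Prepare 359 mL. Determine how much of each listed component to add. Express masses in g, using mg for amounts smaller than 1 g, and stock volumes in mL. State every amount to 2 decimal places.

Tricine 2.23 g; L-cysteine hydrochloride 94.06 mg; L-asparagine monohydrate 251.16 mg; zinc sulfate heptahydrate 9.94 mg; maltose monohydrate 1.86 g; glucose 29.00 mL

Working volume: 359 mL = 0.359 L.
Tricine: 0.62% w/v = 6.2 g/L → 6.2 × 0.359 L = 2.23 g
L-cysteine hydrochloride: 0.262 g/L × 0.359 L = 0.094058 g = 94.06 mg
L-asparagine monohydrate: 4.66 mmol/L × 150.13 mg/mmol × 0.359 L = 251.16 mg
zinc sulfate heptahydrate: 27.7 mg/L × 0.359 L = 9.94 mg
maltose monohydrate: 14.4 mmol/L × 360.3 g/mol × 0.359 L ÷ 1000 = 1.86 g
glucose: dilute stock: 0.231% ÷ 2.86% × 359 mL = 29.00 mL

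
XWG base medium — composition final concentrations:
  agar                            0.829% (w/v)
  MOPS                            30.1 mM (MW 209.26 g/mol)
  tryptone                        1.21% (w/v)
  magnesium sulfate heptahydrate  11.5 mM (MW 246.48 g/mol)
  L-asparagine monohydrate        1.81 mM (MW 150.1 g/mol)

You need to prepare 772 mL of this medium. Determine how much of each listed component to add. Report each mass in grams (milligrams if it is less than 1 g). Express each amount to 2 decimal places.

agar 6.40 g; MOPS 4.86 g; tryptone 9.34 g; magnesium sulfate heptahydrate 2.19 g; L-asparagine monohydrate 209.74 mg

Target volume = 772 mL = 0.772 L.
agar: 0.829% w/v = 8.29 g/L → 8.29 × 0.772 L = 6.40 g
MOPS: 30.1 mmol/L × 209.26 g/mol × 0.772 L ÷ 1000 = 4.86 g
tryptone: 1.21 g per 100 mL × 772 mL ÷ 100 = 9.34 g
magnesium sulfate heptahydrate: 11.5 mmol/L × 246.48 g/mol × 0.772 L ÷ 1000 = 2.19 g
L-asparagine monohydrate: 1.81 mmol/L × 150.1 mg/mmol × 0.772 L = 209.74 mg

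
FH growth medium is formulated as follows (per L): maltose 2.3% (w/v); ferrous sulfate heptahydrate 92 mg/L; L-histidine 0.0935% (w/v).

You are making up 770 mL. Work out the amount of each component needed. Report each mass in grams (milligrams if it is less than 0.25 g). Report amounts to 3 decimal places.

maltose 17.710 g; ferrous sulfate heptahydrate 70.840 mg; L-histidine 0.720 g

Working volume: 770 mL = 0.77 L.
maltose: 2.3 g per 100 mL × 770 mL ÷ 100 = 17.710 g
ferrous sulfate heptahydrate: 92 mg/L × 0.77 L = 70.840 mg
L-histidine: 0.0935 g per 100 mL × 770 mL ÷ 100 = 0.720 g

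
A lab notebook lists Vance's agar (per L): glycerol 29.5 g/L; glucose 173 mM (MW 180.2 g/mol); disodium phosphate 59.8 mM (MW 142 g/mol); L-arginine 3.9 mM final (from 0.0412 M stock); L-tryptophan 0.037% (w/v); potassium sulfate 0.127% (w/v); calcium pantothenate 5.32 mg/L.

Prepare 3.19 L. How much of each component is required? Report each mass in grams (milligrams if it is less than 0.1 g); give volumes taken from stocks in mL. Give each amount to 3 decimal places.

Scale factor relative to 1 L: 3.19.
glycerol: 29.5 g/L × 3.19 L = 94.105 g
glucose: 173 mmol/L × 180.2 g/mol × 3.19 L ÷ 1000 = 99.447 g
disodium phosphate: 59.8 mmol/L × 142 g/mol × 3.19 L ÷ 1000 = 27.088 g
L-arginine: dilute stock: 3.9 mM × 3190 mL ÷ 41.2 mM = 301.966 mL
L-tryptophan: 0.037 g per 100 mL × 3190 mL ÷ 100 = 1.180 g
potassium sulfate: 0.127% w/v = 1.27 g/L → 1.27 × 3.19 L = 4.051 g
calcium pantothenate: 5.32 mg/L × 3.19 L = 16.971 mg

glycerol 94.105 g; glucose 99.447 g; disodium phosphate 27.088 g; L-arginine 301.966 mL; L-tryptophan 1.180 g; potassium sulfate 4.051 g; calcium pantothenate 16.971 mg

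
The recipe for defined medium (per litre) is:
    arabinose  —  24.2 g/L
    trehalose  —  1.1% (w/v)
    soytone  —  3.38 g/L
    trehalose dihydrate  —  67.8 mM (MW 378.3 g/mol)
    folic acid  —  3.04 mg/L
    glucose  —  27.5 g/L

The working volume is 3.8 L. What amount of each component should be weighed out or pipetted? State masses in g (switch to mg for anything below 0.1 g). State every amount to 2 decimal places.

arabinose 91.96 g; trehalose 41.80 g; soytone 12.84 g; trehalose dihydrate 97.47 g; folic acid 11.55 mg; glucose 104.50 g

Scale factor relative to 1 L: 3.8.
arabinose: 24.2 g/L × 3.8 L = 91.96 g
trehalose: 1.1% w/v = 11 g/L → 11 × 3.8 L = 41.80 g
soytone: 3.38 g/L × 3.8 L = 12.84 g
trehalose dihydrate: 67.8 mmol/L × 378.3 g/mol × 3.8 L ÷ 1000 = 97.47 g
folic acid: 3.04 mg/L × 3.8 L = 11.55 mg
glucose: 27.5 g/L × 3.8 L = 104.50 g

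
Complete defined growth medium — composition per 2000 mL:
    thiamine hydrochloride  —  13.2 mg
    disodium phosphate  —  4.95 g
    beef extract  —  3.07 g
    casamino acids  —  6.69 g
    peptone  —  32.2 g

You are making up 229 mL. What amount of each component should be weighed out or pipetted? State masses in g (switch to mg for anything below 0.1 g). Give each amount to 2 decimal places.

thiamine hydrochloride 1.51 mg; disodium phosphate 0.57 g; beef extract 0.35 g; casamino acids 0.77 g; peptone 3.69 g

Scale factor = 229 mL / 2000 mL = 0.1145.
thiamine hydrochloride: 13.2 mg × (229 mL / 2000 mL) = 1.51 mg
disodium phosphate: 4.95 g × (229 mL / 2000 mL) = 0.57 g
beef extract: 3.07 g × (229 mL / 2000 mL) = 0.35 g
casamino acids: 6.69 g × (229 mL / 2000 mL) = 0.77 g
peptone: 32.2 g × (229 mL / 2000 mL) = 3.69 g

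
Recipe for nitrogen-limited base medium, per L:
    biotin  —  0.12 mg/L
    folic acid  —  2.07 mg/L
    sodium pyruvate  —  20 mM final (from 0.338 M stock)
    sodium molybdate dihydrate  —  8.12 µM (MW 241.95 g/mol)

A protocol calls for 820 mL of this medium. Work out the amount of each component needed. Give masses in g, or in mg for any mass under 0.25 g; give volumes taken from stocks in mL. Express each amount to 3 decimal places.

biotin 0.098 mg; folic acid 1.697 mg; sodium pyruvate 48.521 mL; sodium molybdate dihydrate 1.611 mg

Working volume: 820 mL = 0.82 L.
biotin: 0.12 mg/L × 0.82 L = 0.098 mg
folic acid: 2.07 mg/L × 0.82 L = 1.697 mg
sodium pyruvate: dilute stock: 20 mM × 820 mL ÷ 338 mM = 48.521 mL
sodium molybdate dihydrate: 8.12 µmol/L × 241.95 g/mol × 0.82 L ÷ 1000 = 1.611 mg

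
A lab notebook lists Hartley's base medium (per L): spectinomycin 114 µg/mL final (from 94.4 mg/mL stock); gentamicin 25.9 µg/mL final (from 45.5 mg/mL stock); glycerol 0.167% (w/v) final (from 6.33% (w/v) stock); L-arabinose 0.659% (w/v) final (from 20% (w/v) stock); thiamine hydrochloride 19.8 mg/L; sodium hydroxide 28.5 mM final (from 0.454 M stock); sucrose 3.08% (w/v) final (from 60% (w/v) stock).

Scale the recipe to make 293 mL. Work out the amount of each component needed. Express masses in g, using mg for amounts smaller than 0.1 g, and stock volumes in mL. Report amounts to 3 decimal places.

Working volume: 293 mL = 0.293 L.
spectinomycin: V = C2·V2/C1 = 114 µg/mL × 293 mL ÷ 94400 µg/mL = 0.354 mL
gentamicin: V = C2·V2/C1 = 25.9 µg/mL × 293 mL ÷ 45500 µg/mL = 0.167 mL
glycerol: V = C2·V2/C1 = 0.167% ÷ 6.33% × 293 mL = 7.730 mL
L-arabinose: V = C2·V2/C1 = 0.659% ÷ 20% × 293 mL = 9.654 mL
thiamine hydrochloride: 19.8 mg/L × 0.293 L = 5.801 mg
sodium hydroxide: V = C2·V2/C1 = 28.5 mM × 293 mL ÷ 454 mM = 18.393 mL
sucrose: dilute stock: 3.08% ÷ 60% × 293 mL = 15.041 mL

spectinomycin 0.354 mL; gentamicin 0.167 mL; glycerol 7.730 mL; L-arabinose 9.654 mL; thiamine hydrochloride 5.801 mg; sodium hydroxide 18.393 mL; sucrose 15.041 mL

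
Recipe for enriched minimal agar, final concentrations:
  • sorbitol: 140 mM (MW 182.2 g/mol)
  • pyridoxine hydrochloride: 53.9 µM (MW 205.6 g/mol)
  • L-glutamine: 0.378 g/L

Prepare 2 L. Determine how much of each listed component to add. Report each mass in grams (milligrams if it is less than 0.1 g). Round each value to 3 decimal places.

Scale factor relative to 1 L: 2.
sorbitol: 140 mmol/L × 182.2 g/mol × 2 L ÷ 1000 = 51.016 g
pyridoxine hydrochloride: 53.9 µmol/L × 205.6 g/mol × 2 L ÷ 1000 = 22.164 mg
L-glutamine: 0.378 g/L × 2 L = 0.756 g

sorbitol 51.016 g; pyridoxine hydrochloride 22.164 mg; L-glutamine 0.756 g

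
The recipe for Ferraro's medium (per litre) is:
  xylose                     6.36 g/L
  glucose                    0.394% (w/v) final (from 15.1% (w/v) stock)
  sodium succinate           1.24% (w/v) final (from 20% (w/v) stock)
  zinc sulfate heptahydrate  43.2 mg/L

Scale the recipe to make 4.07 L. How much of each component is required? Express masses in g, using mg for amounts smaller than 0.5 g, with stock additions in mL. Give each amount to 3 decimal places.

Scale factor relative to 1 L: 4.07.
xylose: 6.36 g/L × 4.07 L = 25.885 g
glucose: C1V1 = C2V2 → 0.394% ÷ 15.1% × 4070 mL = 106.197 mL
sodium succinate: C1V1 = C2V2 → 1.24% ÷ 20% × 4070 mL = 252.340 mL
zinc sulfate heptahydrate: 43.2 mg/L × 4.07 L = 175.824 mg

xylose 25.885 g; glucose 106.197 mL; sodium succinate 252.340 mL; zinc sulfate heptahydrate 175.824 mg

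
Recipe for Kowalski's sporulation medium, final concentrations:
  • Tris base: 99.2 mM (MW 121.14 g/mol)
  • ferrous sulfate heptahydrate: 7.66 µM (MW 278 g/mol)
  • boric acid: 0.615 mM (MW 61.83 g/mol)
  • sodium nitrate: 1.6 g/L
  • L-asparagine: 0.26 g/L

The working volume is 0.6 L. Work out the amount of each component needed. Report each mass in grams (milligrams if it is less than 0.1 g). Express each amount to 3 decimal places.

Tris base 7.210 g; ferrous sulfate heptahydrate 1.278 mg; boric acid 22.815 mg; sodium nitrate 0.960 g; L-asparagine 0.156 g

Scale factor relative to 1 L: 0.6.
Tris base: 99.2 mmol/L × 121.14 g/mol × 0.6 L ÷ 1000 = 7.210 g
ferrous sulfate heptahydrate: 7.66 µmol/L × 278 g/mol × 0.6 L ÷ 1000 = 1.278 mg
boric acid: 0.615 mmol/L × 61.83 mg/mmol × 0.6 L = 22.815 mg
sodium nitrate: 1.6 g/L × 0.6 L = 0.960 g
L-asparagine: 0.26 g/L × 0.6 L = 0.156 g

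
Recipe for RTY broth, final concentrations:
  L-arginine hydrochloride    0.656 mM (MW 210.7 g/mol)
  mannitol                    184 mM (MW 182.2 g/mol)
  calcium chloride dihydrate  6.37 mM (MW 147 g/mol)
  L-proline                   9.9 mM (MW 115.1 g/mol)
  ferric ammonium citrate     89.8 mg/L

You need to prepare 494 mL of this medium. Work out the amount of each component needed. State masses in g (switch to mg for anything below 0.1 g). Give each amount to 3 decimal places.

Scale factor relative to 1 L: 0.494.
L-arginine hydrochloride: 0.656 mmol/L × 210.7 mg/mmol × 0.494 L = 68.280 mg
mannitol: 184 mmol/L × 182.2 g/mol × 0.494 L ÷ 1000 = 16.561 g
calcium chloride dihydrate: 6.37 mmol/L × 147 g/mol × 0.494 L ÷ 1000 = 0.463 g
L-proline: 9.9 mmol/L × 115.1 g/mol × 0.494 L ÷ 1000 = 0.563 g
ferric ammonium citrate: 89.8 mg/L × 0.494 L = 44.361 mg

L-arginine hydrochloride 68.280 mg; mannitol 16.561 g; calcium chloride dihydrate 0.463 g; L-proline 0.563 g; ferric ammonium citrate 44.361 mg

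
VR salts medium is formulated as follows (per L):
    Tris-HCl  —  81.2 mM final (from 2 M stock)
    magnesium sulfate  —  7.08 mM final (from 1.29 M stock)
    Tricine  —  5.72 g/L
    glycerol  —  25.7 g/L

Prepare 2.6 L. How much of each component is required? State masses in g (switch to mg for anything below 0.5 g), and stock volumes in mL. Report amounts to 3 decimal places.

Working volume: 2.6 L.
Tris-HCl: V = C2·V2/C1 = 81.2 mM × 2600 mL ÷ 2000 mM = 105.560 mL
magnesium sulfate: V = C2·V2/C1 = 7.08 mM × 2600 mL ÷ 1290 mM = 14.270 mL
Tricine: 5.72 g/L × 2.6 L = 14.872 g
glycerol: 25.7 g/L × 2.6 L = 66.820 g

Tris-HCl 105.560 mL; magnesium sulfate 14.270 mL; Tricine 14.872 g; glycerol 66.820 g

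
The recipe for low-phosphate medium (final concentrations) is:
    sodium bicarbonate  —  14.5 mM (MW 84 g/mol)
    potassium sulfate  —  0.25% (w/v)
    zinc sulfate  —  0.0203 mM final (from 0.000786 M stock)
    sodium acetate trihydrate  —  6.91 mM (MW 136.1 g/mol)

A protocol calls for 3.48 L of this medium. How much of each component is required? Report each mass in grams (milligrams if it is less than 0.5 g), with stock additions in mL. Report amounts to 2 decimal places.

sodium bicarbonate 4.24 g; potassium sulfate 8.70 g; zinc sulfate 89.88 mL; sodium acetate trihydrate 3.27 g

Scale factor relative to 1 L: 3.48.
sodium bicarbonate: 14.5 mmol/L × 84 g/mol × 3.48 L ÷ 1000 = 4.24 g
potassium sulfate: 0.25 g per 100 mL × 3480 mL ÷ 100 = 8.70 g
zinc sulfate: C1V1 = C2V2 → 0.0203 mM × 3480 mL ÷ 0.786 mM = 89.88 mL
sodium acetate trihydrate: 6.91 mmol/L × 136.1 g/mol × 3.48 L ÷ 1000 = 3.27 g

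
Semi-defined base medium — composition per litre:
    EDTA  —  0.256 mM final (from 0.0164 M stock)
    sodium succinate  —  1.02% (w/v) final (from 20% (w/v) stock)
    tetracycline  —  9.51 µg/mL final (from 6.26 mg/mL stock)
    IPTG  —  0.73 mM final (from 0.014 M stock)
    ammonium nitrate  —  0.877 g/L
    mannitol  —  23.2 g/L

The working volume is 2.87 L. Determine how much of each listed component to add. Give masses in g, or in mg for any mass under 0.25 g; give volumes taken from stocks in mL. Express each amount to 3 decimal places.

Scale factor relative to 1 L: 2.87.
EDTA: V = C2·V2/C1 = 0.256 mM × 2870 mL ÷ 16.4 mM = 44.800 mL
sodium succinate: dilute stock: 1.02% ÷ 20% × 2870 mL = 146.370 mL
tetracycline: dilute stock: 9.51 µg/mL × 2870 mL ÷ 6260 µg/mL = 4.360 mL
IPTG: dilute stock: 0.73 mM × 2870 mL ÷ 14 mM = 149.650 mL
ammonium nitrate: 0.877 g/L × 2.87 L = 2.517 g
mannitol: 23.2 g/L × 2.87 L = 66.584 g

EDTA 44.800 mL; sodium succinate 146.370 mL; tetracycline 4.360 mL; IPTG 149.650 mL; ammonium nitrate 2.517 g; mannitol 66.584 g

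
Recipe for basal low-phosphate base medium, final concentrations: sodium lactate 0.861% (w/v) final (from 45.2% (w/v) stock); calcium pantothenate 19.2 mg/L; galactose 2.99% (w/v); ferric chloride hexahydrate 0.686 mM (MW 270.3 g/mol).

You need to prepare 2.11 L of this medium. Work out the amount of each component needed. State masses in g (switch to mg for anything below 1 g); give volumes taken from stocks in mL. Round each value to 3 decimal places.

sodium lactate 40.193 mL; calcium pantothenate 40.512 mg; galactose 63.089 g; ferric chloride hexahydrate 391.248 mg

Working volume: 2.11 L.
sodium lactate: C1V1 = C2V2 → 0.861% ÷ 45.2% × 2110 mL = 40.193 mL
calcium pantothenate: 19.2 mg/L × 2.11 L = 40.512 mg
galactose: 2.99% w/v = 29.9 g/L → 29.9 × 2.11 L = 63.089 g
ferric chloride hexahydrate: 0.686 mmol/L × 270.3 mg/mmol × 2.11 L = 391.248 mg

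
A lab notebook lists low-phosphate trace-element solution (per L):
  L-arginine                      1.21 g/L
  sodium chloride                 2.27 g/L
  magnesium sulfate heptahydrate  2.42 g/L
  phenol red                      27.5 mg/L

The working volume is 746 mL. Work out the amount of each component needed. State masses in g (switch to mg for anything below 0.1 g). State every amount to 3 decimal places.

Target volume = 746 mL = 0.746 L.
L-arginine: 1.21 g/L × 0.746 L = 0.903 g
sodium chloride: 2.27 g/L × 0.746 L = 1.693 g
magnesium sulfate heptahydrate: 2.42 g/L × 0.746 L = 1.805 g
phenol red: 27.5 mg/L × 0.746 L = 20.515 mg

L-arginine 0.903 g; sodium chloride 1.693 g; magnesium sulfate heptahydrate 1.805 g; phenol red 20.515 mg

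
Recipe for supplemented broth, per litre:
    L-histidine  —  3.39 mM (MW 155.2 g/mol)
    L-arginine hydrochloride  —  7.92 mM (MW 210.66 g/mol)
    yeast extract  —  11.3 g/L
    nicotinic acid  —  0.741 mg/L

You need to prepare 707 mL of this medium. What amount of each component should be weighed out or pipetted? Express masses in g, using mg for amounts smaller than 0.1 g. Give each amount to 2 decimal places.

L-histidine 0.37 g; L-arginine hydrochloride 1.18 g; yeast extract 7.99 g; nicotinic acid 0.52 mg

Working volume: 707 mL = 0.707 L.
L-histidine: 3.39 mmol/L × 155.2 g/mol × 0.707 L ÷ 1000 = 0.37 g
L-arginine hydrochloride: 7.92 mmol/L × 210.66 g/mol × 0.707 L ÷ 1000 = 1.18 g
yeast extract: 11.3 g/L × 0.707 L = 7.99 g
nicotinic acid: 0.741 mg/L × 0.707 L = 0.52 mg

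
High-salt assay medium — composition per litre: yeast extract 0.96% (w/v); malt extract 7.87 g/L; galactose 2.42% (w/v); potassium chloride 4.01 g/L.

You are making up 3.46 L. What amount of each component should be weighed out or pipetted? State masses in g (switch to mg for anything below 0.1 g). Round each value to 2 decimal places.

Scale factor relative to 1 L: 3.46.
yeast extract: 0.96% w/v = 9.6 g/L → 9.6 × 3.46 L = 33.22 g
malt extract: 7.87 g/L × 3.46 L = 27.23 g
galactose: 2.42 g per 100 mL × 3460 mL ÷ 100 = 83.73 g
potassium chloride: 4.01 g/L × 3.46 L = 13.87 g

yeast extract 33.22 g; malt extract 27.23 g; galactose 83.73 g; potassium chloride 13.87 g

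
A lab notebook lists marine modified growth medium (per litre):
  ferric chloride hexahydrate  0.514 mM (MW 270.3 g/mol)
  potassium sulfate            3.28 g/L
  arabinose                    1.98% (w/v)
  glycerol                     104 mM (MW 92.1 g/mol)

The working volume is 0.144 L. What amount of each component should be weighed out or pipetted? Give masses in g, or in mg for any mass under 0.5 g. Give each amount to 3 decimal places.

Working volume: 0.144 L.
ferric chloride hexahydrate: 0.514 mmol/L × 270.3 mg/mmol × 0.144 L = 20.007 mg
potassium sulfate: 3.28 g/L × 0.144 L = 0.47232 g = 472.320 mg
arabinose: 1.98% w/v = 19.8 g/L → 19.8 × 0.144 L = 2.851 g
glycerol: 104 mmol/L × 92.1 g/mol × 0.144 L ÷ 1000 = 1.379 g

ferric chloride hexahydrate 20.007 mg; potassium sulfate 472.320 mg; arabinose 2.851 g; glycerol 1.379 g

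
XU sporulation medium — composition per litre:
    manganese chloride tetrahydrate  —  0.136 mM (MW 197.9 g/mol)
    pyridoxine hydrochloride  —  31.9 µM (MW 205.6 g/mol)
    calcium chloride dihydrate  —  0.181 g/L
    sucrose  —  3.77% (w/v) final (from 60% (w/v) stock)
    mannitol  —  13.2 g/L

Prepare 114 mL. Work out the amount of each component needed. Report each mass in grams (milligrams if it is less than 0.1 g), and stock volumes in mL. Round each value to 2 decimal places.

manganese chloride tetrahydrate 3.07 mg; pyridoxine hydrochloride 0.75 mg; calcium chloride dihydrate 20.63 mg; sucrose 7.16 mL; mannitol 1.50 g

Scale factor relative to 1 L: 0.114.
manganese chloride tetrahydrate: 0.136 mmol/L × 197.9 mg/mmol × 0.114 L = 3.07 mg
pyridoxine hydrochloride: 31.9 µmol/L × 205.6 g/mol × 0.114 L ÷ 1000 = 0.75 mg
calcium chloride dihydrate: 0.181 g/L × 0.114 L = 0.020634 g = 20.63 mg
sucrose: C1V1 = C2V2 → 3.77% ÷ 60% × 114 mL = 7.16 mL
mannitol: 13.2 g/L × 0.114 L = 1.50 g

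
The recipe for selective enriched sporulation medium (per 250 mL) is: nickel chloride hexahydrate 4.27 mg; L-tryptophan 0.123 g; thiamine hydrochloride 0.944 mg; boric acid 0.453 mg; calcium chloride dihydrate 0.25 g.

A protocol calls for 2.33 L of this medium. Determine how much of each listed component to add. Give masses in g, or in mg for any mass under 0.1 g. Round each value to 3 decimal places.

nickel chloride hexahydrate 39.796 mg; L-tryptophan 1.146 g; thiamine hydrochloride 8.798 mg; boric acid 4.222 mg; calcium chloride dihydrate 2.330 g

Scale factor = 2330 mL / 250 mL = 9.32.
nickel chloride hexahydrate: 4.27 mg × (2330 mL / 250 mL) = 39.796 mg
L-tryptophan: 0.123 g × (2330 mL / 250 mL) = 1.146 g
thiamine hydrochloride: 0.944 mg × (2330 mL / 250 mL) = 8.798 mg
boric acid: 0.453 mg × (2330 mL / 250 mL) = 4.222 mg
calcium chloride dihydrate: 0.25 g × (2330 mL / 250 mL) = 2.330 g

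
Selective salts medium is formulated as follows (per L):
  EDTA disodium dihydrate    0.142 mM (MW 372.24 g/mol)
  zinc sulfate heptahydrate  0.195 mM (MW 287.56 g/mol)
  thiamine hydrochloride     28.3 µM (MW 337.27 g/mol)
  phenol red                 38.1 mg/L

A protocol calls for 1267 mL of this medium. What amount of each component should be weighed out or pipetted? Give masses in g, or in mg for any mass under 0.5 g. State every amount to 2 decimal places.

Scale factor relative to 1 L: 1.267.
EDTA disodium dihydrate: 0.142 mmol/L × 372.24 mg/mmol × 1.267 L = 66.97 mg
zinc sulfate heptahydrate: 0.195 mmol/L × 287.56 mg/mmol × 1.267 L = 71.05 mg
thiamine hydrochloride: 28.3 µmol/L × 337.27 g/mol × 1.267 L ÷ 1000 = 12.09 mg
phenol red: 38.1 mg/L × 1.267 L = 48.27 mg

EDTA disodium dihydrate 66.97 mg; zinc sulfate heptahydrate 71.05 mg; thiamine hydrochloride 12.09 mg; phenol red 48.27 mg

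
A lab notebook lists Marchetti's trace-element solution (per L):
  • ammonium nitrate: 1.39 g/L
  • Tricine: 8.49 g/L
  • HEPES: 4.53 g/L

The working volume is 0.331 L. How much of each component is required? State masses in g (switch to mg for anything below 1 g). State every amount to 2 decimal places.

Scale factor relative to 1 L: 0.331.
ammonium nitrate: 1.39 g/L × 0.331 L = 0.46009 g = 460.09 mg
Tricine: 8.49 g/L × 0.331 L = 2.81 g
HEPES: 4.53 g/L × 0.331 L = 1.50 g

ammonium nitrate 460.09 mg; Tricine 2.81 g; HEPES 1.50 g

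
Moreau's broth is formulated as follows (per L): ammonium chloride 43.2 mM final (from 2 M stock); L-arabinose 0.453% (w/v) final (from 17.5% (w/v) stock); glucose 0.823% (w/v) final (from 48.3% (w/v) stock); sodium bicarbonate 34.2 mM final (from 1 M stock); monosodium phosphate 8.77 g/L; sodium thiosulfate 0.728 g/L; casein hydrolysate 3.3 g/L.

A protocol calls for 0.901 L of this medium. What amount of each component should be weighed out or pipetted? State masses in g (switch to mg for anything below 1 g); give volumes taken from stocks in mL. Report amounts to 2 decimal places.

ammonium chloride 19.46 mL; L-arabinose 23.32 mL; glucose 15.35 mL; sodium bicarbonate 30.81 mL; monosodium phosphate 7.90 g; sodium thiosulfate 655.93 mg; casein hydrolysate 2.97 g

Working volume: 0.901 L.
ammonium chloride: dilute stock: 43.2 mM × 901 mL ÷ 2000 mM = 19.46 mL
L-arabinose: C1V1 = C2V2 → 0.453% ÷ 17.5% × 901 mL = 23.32 mL
glucose: C1V1 = C2V2 → 0.823% ÷ 48.3% × 901 mL = 15.35 mL
sodium bicarbonate: V = C2·V2/C1 = 34.2 mM × 901 mL ÷ 1000 mM = 30.81 mL
monosodium phosphate: 8.77 g/L × 0.901 L = 7.90 g
sodium thiosulfate: 0.728 g/L × 0.901 L = 0.655928 g = 655.93 mg
casein hydrolysate: 3.3 g/L × 0.901 L = 2.97 g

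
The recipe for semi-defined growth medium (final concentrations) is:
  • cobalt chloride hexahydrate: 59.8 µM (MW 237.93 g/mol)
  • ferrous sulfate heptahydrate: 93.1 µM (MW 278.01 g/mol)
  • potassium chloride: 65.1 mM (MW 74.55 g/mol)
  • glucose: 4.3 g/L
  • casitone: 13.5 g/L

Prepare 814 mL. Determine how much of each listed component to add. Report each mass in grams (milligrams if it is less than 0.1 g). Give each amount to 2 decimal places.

cobalt chloride hexahydrate 11.58 mg; ferrous sulfate heptahydrate 21.07 mg; potassium chloride 3.95 g; glucose 3.50 g; casitone 10.99 g

Target volume = 814 mL = 0.814 L.
cobalt chloride hexahydrate: 59.8 µmol/L × 237.93 g/mol × 0.814 L ÷ 1000 = 11.58 mg
ferrous sulfate heptahydrate: 93.1 µmol/L × 278.01 g/mol × 0.814 L ÷ 1000 = 21.07 mg
potassium chloride: 65.1 mmol/L × 74.55 g/mol × 0.814 L ÷ 1000 = 3.95 g
glucose: 4.3 g/L × 0.814 L = 3.50 g
casitone: 13.5 g/L × 0.814 L = 10.99 g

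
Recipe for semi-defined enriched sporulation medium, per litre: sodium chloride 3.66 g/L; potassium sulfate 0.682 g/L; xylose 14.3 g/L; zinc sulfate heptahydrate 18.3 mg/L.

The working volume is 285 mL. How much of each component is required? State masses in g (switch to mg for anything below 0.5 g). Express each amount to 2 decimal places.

sodium chloride 1.04 g; potassium sulfate 194.37 mg; xylose 4.08 g; zinc sulfate heptahydrate 5.22 mg

Scale factor relative to 1 L: 0.285.
sodium chloride: 3.66 g/L × 0.285 L = 1.04 g
potassium sulfate: 0.682 g/L × 0.285 L = 0.19437 g = 194.37 mg
xylose: 14.3 g/L × 0.285 L = 4.08 g
zinc sulfate heptahydrate: 18.3 mg/L × 0.285 L = 5.22 mg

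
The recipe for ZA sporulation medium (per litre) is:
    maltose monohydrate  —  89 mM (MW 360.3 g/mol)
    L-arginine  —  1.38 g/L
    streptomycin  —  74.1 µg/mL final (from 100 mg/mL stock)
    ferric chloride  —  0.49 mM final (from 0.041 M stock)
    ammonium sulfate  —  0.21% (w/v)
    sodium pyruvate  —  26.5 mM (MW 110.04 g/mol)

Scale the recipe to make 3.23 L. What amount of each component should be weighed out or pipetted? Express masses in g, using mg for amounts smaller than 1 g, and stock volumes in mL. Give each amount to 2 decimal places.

maltose monohydrate 103.58 g; L-arginine 4.46 g; streptomycin 2.39 mL; ferric chloride 38.60 mL; ammonium sulfate 6.78 g; sodium pyruvate 9.42 g

Scale factor relative to 1 L: 3.23.
maltose monohydrate: 89 mmol/L × 360.3 g/mol × 3.23 L ÷ 1000 = 103.58 g
L-arginine: 1.38 g/L × 3.23 L = 4.46 g
streptomycin: dilute stock: 74.1 µg/mL × 3230 mL ÷ 100000 µg/mL = 2.39 mL
ferric chloride: dilute stock: 0.49 mM × 3230 mL ÷ 41 mM = 38.60 mL
ammonium sulfate: 0.21 g per 100 mL × 3230 mL ÷ 100 = 6.78 g
sodium pyruvate: 26.5 mmol/L × 110.04 g/mol × 3.23 L ÷ 1000 = 9.42 g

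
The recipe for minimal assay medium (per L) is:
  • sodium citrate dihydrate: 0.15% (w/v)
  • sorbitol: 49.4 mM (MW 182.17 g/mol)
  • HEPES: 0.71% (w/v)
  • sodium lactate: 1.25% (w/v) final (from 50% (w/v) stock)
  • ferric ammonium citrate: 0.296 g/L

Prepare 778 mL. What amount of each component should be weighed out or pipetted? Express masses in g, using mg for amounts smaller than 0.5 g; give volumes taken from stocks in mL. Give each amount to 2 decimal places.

Target volume = 778 mL = 0.778 L.
sodium citrate dihydrate: 0.15% w/v = 1.5 g/L → 1.5 × 0.778 L = 1.17 g
sorbitol: 49.4 mmol/L × 182.17 g/mol × 0.778 L ÷ 1000 = 7.00 g
HEPES: 0.71 g per 100 mL × 778 mL ÷ 100 = 5.52 g
sodium lactate: dilute stock: 1.25% ÷ 50% × 778 mL = 19.45 mL
ferric ammonium citrate: 0.296 g/L × 0.778 L = 0.230288 g = 230.29 mg

sodium citrate dihydrate 1.17 g; sorbitol 7.00 g; HEPES 5.52 g; sodium lactate 19.45 mL; ferric ammonium citrate 230.29 mg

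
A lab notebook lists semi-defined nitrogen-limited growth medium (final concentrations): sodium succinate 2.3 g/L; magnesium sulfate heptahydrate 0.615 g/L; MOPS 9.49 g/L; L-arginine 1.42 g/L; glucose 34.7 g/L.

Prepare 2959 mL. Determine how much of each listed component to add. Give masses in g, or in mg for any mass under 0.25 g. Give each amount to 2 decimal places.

sodium succinate 6.81 g; magnesium sulfate heptahydrate 1.82 g; MOPS 28.08 g; L-arginine 4.20 g; glucose 102.68 g

Target volume = 2959 mL = 2.959 L.
sodium succinate: 2.3 g/L × 2.959 L = 6.81 g
magnesium sulfate heptahydrate: 0.615 g/L × 2.959 L = 1.82 g
MOPS: 9.49 g/L × 2.959 L = 28.08 g
L-arginine: 1.42 g/L × 2.959 L = 4.20 g
glucose: 34.7 g/L × 2.959 L = 102.68 g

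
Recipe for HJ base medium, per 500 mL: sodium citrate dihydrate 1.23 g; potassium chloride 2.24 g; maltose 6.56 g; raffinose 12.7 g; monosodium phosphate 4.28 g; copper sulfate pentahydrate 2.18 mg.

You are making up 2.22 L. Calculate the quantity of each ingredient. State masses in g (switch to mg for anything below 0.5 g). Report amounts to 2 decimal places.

Scale factor = 2220 mL / 500 mL = 4.44.
sodium citrate dihydrate: 1.23 g × (2220 mL / 500 mL) = 5.46 g
potassium chloride: 2.24 g × (2220 mL / 500 mL) = 9.95 g
maltose: 6.56 g × (2220 mL / 500 mL) = 29.13 g
raffinose: 12.7 g × (2220 mL / 500 mL) = 56.39 g
monosodium phosphate: 4.28 g × (2220 mL / 500 mL) = 19.00 g
copper sulfate pentahydrate: 2.18 mg × (2220 mL / 500 mL) = 9.68 mg

sodium citrate dihydrate 5.46 g; potassium chloride 9.95 g; maltose 29.13 g; raffinose 56.39 g; monosodium phosphate 19.00 g; copper sulfate pentahydrate 9.68 mg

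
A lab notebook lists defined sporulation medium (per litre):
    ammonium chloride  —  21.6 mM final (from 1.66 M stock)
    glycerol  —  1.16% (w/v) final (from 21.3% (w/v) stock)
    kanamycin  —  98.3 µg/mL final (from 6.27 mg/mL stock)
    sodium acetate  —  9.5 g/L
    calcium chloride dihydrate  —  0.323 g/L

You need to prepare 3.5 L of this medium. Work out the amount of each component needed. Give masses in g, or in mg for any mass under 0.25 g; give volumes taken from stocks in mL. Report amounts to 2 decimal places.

ammonium chloride 45.54 mL; glycerol 190.61 mL; kanamycin 54.87 mL; sodium acetate 33.25 g; calcium chloride dihydrate 1.13 g

Scale factor relative to 1 L: 3.5.
ammonium chloride: V = C2·V2/C1 = 21.6 mM × 3500 mL ÷ 1660 mM = 45.54 mL
glycerol: V = C2·V2/C1 = 1.16% ÷ 21.3% × 3500 mL = 190.61 mL
kanamycin: dilute stock: 98.3 µg/mL × 3500 mL ÷ 6270 µg/mL = 54.87 mL
sodium acetate: 9.5 g/L × 3.5 L = 33.25 g
calcium chloride dihydrate: 0.323 g/L × 3.5 L = 1.13 g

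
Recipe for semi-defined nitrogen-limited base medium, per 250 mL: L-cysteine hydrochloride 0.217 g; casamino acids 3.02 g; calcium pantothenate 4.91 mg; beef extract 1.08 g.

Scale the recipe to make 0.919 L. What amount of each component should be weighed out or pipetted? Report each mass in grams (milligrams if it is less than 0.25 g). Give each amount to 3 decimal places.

Scale factor = 919 mL / 250 mL = 3.676.
L-cysteine hydrochloride: 0.217 g × (919 mL / 250 mL) = 0.798 g
casamino acids: 3.02 g × (919 mL / 250 mL) = 11.102 g
calcium pantothenate: 4.91 mg × (919 mL / 250 mL) = 18.049 mg
beef extract: 1.08 g × (919 mL / 250 mL) = 3.970 g

L-cysteine hydrochloride 0.798 g; casamino acids 11.102 g; calcium pantothenate 18.049 mg; beef extract 3.970 g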